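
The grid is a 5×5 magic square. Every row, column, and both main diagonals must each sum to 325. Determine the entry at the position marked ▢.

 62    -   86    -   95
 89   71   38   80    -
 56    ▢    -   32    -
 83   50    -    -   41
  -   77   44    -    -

98

The remaining cell in row 2 is (2,5) = 325 − 278 = 47.
The remaining cell in column 1 is (5,1) = 325 − 290 = 35.
From anti-diagonal, 325 − (95 + 80 + 50 + 35) gives (3,3) = 65.
The remaining cell in column 3 is (4,3) = 325 − 233 = 92.
The remaining cell in row 4 is (4,4) = 325 − 266 = 59.
Using main diagonal: 62 + 71 + 65 + 59 + ? → (5,5) = 325 − 257 = 68.
Row 5 needs 325; the known cells sum to 224, so (5,4) = 101.
Column 4: 80 + 32 + 59 + 101 + ? = 325, so (1,4) = 53.
Column 5 needs 325; the known cells sum to 251, so (3,5) = 74.
Using row 1: 62 + 86 + 53 + 95 + ? → (1,2) = 325 − 296 = 29.
From row 3, 325 − (56 + 65 + 32 + 74) gives (3,2) = 98.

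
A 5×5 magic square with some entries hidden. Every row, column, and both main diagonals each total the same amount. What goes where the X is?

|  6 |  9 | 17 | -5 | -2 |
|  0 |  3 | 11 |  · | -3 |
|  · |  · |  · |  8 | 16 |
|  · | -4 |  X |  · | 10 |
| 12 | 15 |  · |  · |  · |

Row 1 is complete and sums to 25; that is the magic constant.
Row 2: 0 + 3 + 11 + (-3) + ? = 25, so (2,4) = 14.
The remaining cell in column 2 is (3,2) = 25 − 23 = 2.
Column 5: -2 + (-3) + 16 + 10 + ? = 25, so (5,5) = 4.
The remaining cell in anti-diagonal is (3,3) = 25 − 20 = 5.
Row 3: 2 + 5 + 8 + 16 + ? = 25, so (3,1) = -6.
Column 1 must total 25; the given cells sum to 12, so (4,1) = 13.
Main diagonal: 6 + 3 + 5 + 4 + ? = 25, so (4,4) = 7.
From row 4, 25 − (13 + (-4) + 7 + 10) gives (4,3) = -1.

-1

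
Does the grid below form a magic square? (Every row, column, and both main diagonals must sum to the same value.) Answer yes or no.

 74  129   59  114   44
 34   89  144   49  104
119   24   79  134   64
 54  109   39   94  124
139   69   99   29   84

Yes

Row 1: 74 + 129 + 59 + 114 + 44 = 420.
Row 2: 34 + 89 + 144 + 49 + 104 = 420.
Row 3: 119 + 24 + 79 + 134 + 64 = 420.
Row 4: 54 + 109 + 39 + 94 + 124 = 420.
Row 5: 139 + 69 + 99 + 29 + 84 = 420.
Column 1: 74 + 34 + 119 + 54 + 139 = 420.
Column 2: 129 + 89 + 24 + 109 + 69 = 420.
Column 3: 59 + 144 + 79 + 39 + 99 = 420.
Column 4: 114 + 49 + 134 + 94 + 29 = 420.
Column 5: 44 + 104 + 64 + 124 + 84 = 420.
Main diagonal: 74 + 89 + 79 + 94 + 84 = 420.
Anti-diagonal: 44 + 49 + 79 + 109 + 139 = 420.
All lines sum to 420.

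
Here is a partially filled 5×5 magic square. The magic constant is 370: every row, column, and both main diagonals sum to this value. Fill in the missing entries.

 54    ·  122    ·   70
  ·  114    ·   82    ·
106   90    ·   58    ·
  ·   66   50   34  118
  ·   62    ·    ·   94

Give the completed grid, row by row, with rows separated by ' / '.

54 38 122 86 70 / 30 114 98 82 46 / 106 90 74 58 42 / 102 66 50 34 118 / 78 62 26 110 94

From row 4, 370 − (66 + 50 + 34 + 118) gives (4,1) = 102.
Using column 2: 114 + 90 + 66 + 62 + ? → (1,2) = 370 − 332 = 38.
From main diagonal, 370 − (54 + 114 + 34 + 94) gives (3,3) = 74.
Anti-diagonal must total 370; the given cells sum to 292, so (5,1) = 78.
Row 1 needs 370; the known cells sum to 284, so (1,4) = 86.
Using row 3: 106 + 90 + 74 + 58 + ? → (3,5) = 370 − 328 = 42.
The remaining cell in column 1 is (2,1) = 370 − 340 = 30.
Column 4 needs 370; the known cells sum to 260, so (5,4) = 110.
Using column 5: 70 + 42 + 118 + 94 + ? → (2,5) = 370 − 324 = 46.
From row 2, 370 − (30 + 114 + 82 + 46) gives (2,3) = 98.
The remaining cell in row 5 is (5,3) = 370 − 344 = 26.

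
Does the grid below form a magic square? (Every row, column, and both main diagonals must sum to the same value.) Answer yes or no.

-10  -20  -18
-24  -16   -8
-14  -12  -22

Row 1: -10 + (-20) + (-18) = -48.
Row 2: -24 + (-16) + (-8) = -48.
Row 3: -14 + (-12) + (-22) = -48.
Column 1: -10 + (-24) + (-14) = -48.
Column 2: -20 + (-16) + (-12) = -48.
Column 3: -18 + (-8) + (-22) = -48.
Main diagonal: -10 + (-16) + (-22) = -48.
Anti-diagonal: -18 + (-16) + (-14) = -48.
All lines sum to -48.

Yes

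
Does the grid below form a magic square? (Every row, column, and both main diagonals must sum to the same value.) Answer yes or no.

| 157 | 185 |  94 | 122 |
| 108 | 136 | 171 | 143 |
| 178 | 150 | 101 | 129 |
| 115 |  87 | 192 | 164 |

Row 1: 157 + 185 + 94 + 122 = 558.
Row 2: 108 + 136 + 171 + 143 = 558.
Row 3: 178 + 150 + 101 + 129 = 558.
Row 4: 115 + 87 + 192 + 164 = 558.
Column 1: 157 + 108 + 178 + 115 = 558.
Column 2: 185 + 136 + 150 + 87 = 558.
Column 3: 94 + 171 + 101 + 192 = 558.
Column 4: 122 + 143 + 129 + 164 = 558.
Main diagonal: 157 + 136 + 101 + 164 = 558.
Anti-diagonal: 122 + 171 + 150 + 115 = 558.
All lines sum to 558.

Yes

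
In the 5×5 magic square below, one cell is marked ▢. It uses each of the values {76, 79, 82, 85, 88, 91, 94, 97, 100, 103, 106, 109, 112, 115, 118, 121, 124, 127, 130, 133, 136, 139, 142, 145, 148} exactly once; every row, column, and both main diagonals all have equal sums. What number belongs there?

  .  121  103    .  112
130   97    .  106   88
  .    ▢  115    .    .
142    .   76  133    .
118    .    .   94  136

148

The 25 entries sum to 2800, so each line sums to 2800/5 = 560.
Row 2 must total 560; the given cells sum to 421, so (2,3) = 139.
Using column 3: 103 + 139 + 115 + 76 + ? → (5,3) = 560 − 433 = 127.
Using main diagonal: 97 + 115 + 133 + 136 + ? → (1,1) = 560 − 481 = 79.
Anti-diagonal: 112 + 106 + 115 + 118 + ? = 560, so (4,2) = 109.
Using row 1: 79 + 121 + 103 + 112 + ? → (1,4) = 560 − 415 = 145.
Row 4 must total 560; the given cells sum to 460, so (4,5) = 100.
Row 5: 118 + 127 + 94 + 136 + ? = 560, so (5,2) = 85.
From column 1, 560 − (79 + 130 + 142 + 118) gives (3,1) = 91.
The remaining cell in column 2 is (3,2) = 560 − 412 = 148.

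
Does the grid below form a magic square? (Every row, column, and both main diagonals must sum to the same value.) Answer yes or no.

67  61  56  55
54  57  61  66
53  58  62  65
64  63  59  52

Row 1: 67 + 61 + 56 + 55 = 239.
Row 2: 54 + 57 + 61 + 66 = 238.
Row 3: 53 + 58 + 62 + 65 = 238.
Row 4: 64 + 63 + 59 + 52 = 238.
Column 1: 67 + 54 + 53 + 64 = 238.
Column 2: 61 + 57 + 58 + 63 = 239.
Column 3: 56 + 61 + 62 + 59 = 238.
Column 4: 55 + 66 + 65 + 52 = 238.
Main diagonal: 67 + 57 + 62 + 52 = 238.
Anti-diagonal: 55 + 61 + 58 + 64 = 238.

No — row 1 sums to 239 but row 4 sums to 238.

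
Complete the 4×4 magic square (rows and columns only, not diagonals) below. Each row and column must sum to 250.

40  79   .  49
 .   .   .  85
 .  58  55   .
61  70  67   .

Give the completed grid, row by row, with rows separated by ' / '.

From row 1, 250 − (40 + 79 + 49) gives (1,3) = 82.
Row 4 must total 250; the given cells sum to 198, so (4,4) = 52.
Column 2 needs 250; the known cells sum to 207, so (2,2) = 43.
Column 3: 82 + 55 + 67 + ? = 250, so (2,3) = 46.
Column 4: 49 + 85 + 52 + ? = 250, so (3,4) = 64.
Row 2 needs 250; the known cells sum to 174, so (2,1) = 76.
From row 3, 250 − (58 + 55 + 64) gives (3,1) = 73.

40 79 82 49 / 76 43 46 85 / 73 58 55 64 / 61 70 67 52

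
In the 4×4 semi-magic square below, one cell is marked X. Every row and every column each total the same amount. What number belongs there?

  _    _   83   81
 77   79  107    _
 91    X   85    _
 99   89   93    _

97

Column 3 is complete and sums to 368; that is the magic constant.
From row 2, 368 − (77 + 79 + 107) gives (2,4) = 105.
Using row 4: 99 + 89 + 93 + ? → (4,4) = 368 − 281 = 87.
Using column 1: 77 + 91 + 99 + ? → (1,1) = 368 − 267 = 101.
From column 4, 368 − (81 + 105 + 87) gives (3,4) = 95.
Using row 1: 101 + 83 + 81 + ? → (1,2) = 368 − 265 = 103.
From row 3, 368 − (91 + 85 + 95) gives (3,2) = 97.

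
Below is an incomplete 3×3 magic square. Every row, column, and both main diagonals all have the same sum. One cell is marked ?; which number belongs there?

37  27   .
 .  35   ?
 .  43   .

Column 2 is complete and sums to 105; that is the magic constant.
Row 1 must total 105; the given cells sum to 64, so (1,3) = 41.
Main diagonal must total 105; the given cells sum to 72, so (3,3) = 33.
Anti-diagonal must total 105; the given cells sum to 76, so (3,1) = 29.
Column 1 needs 105; the known cells sum to 66, so (2,1) = 39.
The remaining cell in column 3 is (2,3) = 105 − 74 = 31.

31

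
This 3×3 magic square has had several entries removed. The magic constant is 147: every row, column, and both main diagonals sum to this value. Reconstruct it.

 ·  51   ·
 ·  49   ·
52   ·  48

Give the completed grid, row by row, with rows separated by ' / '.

Row 3 needs 147; the known cells sum to 100, so (3,2) = 47.
The remaining cell in main diagonal is (1,1) = 147 − 97 = 50.
From anti-diagonal, 147 − (49 + 52) gives (1,3) = 46.
From column 1, 147 − (50 + 52) gives (2,1) = 45.
Column 3 must total 147; the given cells sum to 94, so (2,3) = 53.

50 51 46 / 45 49 53 / 52 47 48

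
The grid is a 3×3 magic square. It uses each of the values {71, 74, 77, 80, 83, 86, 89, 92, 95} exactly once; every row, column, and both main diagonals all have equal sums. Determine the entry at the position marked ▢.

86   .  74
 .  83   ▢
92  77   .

The 9 entries sum to 747, so each line sums to 747/3 = 249.
Using row 1: 86 + 74 + ? → (1,2) = 249 − 160 = 89.
Row 3 needs 249; the known cells sum to 169, so (3,3) = 80.
Column 1 must total 249; the given cells sum to 178, so (2,1) = 71.
Column 3 must total 249; the given cells sum to 154, so (2,3) = 95.

95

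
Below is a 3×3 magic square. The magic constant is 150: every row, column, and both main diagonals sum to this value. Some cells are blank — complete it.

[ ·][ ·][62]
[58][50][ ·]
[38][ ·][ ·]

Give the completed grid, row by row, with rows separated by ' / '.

The remaining cell in row 2 is (2,3) = 150 − 108 = 42.
The remaining cell in column 1 is (1,1) = 150 − 96 = 54.
Column 3 must total 150; the given cells sum to 104, so (3,3) = 46.
The remaining cell in row 1 is (1,2) = 150 − 116 = 34.
Row 3 must total 150; the given cells sum to 84, so (3,2) = 66.

54 34 62 / 58 50 42 / 38 66 46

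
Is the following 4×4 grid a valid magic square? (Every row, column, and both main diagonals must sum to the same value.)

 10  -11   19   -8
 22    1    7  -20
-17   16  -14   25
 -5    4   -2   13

Row 1: 10 + (-11) + 19 + (-8) = 10.
Row 2: 22 + 1 + 7 + (-20) = 10.
Row 3: -17 + 16 + (-14) + 25 = 10.
Row 4: -5 + 4 + (-2) + 13 = 10.
Column 1: 10 + 22 + (-17) + (-5) = 10.
Column 2: -11 + 1 + 16 + 4 = 10.
Column 3: 19 + 7 + (-14) + (-2) = 10.
Column 4: -8 + (-20) + 25 + 13 = 10.
Main diagonal: 10 + 1 + (-14) + 13 = 10.
Anti-diagonal: -8 + 7 + 16 + (-5) = 10.
All lines sum to 10.

Yes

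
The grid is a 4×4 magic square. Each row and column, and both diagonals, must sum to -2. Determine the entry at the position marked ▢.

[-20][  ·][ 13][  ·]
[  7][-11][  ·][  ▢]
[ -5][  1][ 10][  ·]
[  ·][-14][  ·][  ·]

Row 3: -5 + 1 + 10 + ? = -2, so (3,4) = -8.
The remaining cell in column 1 is (4,1) = -2 − (-18) = 16.
Using column 2: -11 + 1 + (-14) + ? → (1,2) = -2 − (-24) = 22.
From main diagonal, -2 − (-20 + (-11) + 10) gives (4,4) = 19.
Row 1: -20 + 22 + 13 + ? = -2, so (1,4) = -17.
Row 4: 16 + (-14) + 19 + ? = -2, so (4,3) = -23.
Column 3 needs -2; the known cells sum to 0, so (2,3) = -2.
Using column 4: -17 + (-8) + 19 + ? → (2,4) = -2 − (-6) = 4.

4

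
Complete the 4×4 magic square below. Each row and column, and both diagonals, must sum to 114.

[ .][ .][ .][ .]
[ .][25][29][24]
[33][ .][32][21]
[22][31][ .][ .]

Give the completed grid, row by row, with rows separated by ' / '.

From row 2, 114 − (25 + 29 + 24) gives (2,1) = 36.
Row 3: 33 + 32 + 21 + ? = 114, so (3,2) = 28.
The remaining cell in column 1 is (1,1) = 114 − 91 = 23.
The remaining cell in column 2 is (1,2) = 114 − 84 = 30.
Main diagonal needs 114; the known cells sum to 80, so (4,4) = 34.
The remaining cell in anti-diagonal is (1,4) = 114 − 79 = 35.
The remaining cell in row 1 is (1,3) = 114 − 88 = 26.
Using row 4: 22 + 31 + 34 + ? → (4,3) = 114 − 87 = 27.

23 30 26 35 / 36 25 29 24 / 33 28 32 21 / 22 31 27 34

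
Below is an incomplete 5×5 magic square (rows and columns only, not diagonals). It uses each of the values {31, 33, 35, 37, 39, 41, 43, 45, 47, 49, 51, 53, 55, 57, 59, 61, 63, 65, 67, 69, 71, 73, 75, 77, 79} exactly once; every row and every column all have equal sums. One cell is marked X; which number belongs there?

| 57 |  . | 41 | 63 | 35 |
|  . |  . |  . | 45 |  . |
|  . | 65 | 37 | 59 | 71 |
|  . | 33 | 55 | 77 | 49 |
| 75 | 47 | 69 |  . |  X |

53

The 25 entries sum to 1375, so each line sums to 1375/5 = 275.
Row 1 needs 275; the known cells sum to 196, so (1,2) = 79.
From row 3, 275 − (65 + 37 + 59 + 71) gives (3,1) = 43.
Using row 4: 33 + 55 + 77 + 49 + ? → (4,1) = 275 − 214 = 61.
Column 1: 57 + 43 + 61 + 75 + ? = 275, so (2,1) = 39.
Column 2: 79 + 65 + 33 + 47 + ? = 275, so (2,2) = 51.
Column 3 must total 275; the given cells sum to 202, so (2,3) = 73.
Column 4 needs 275; the known cells sum to 244, so (5,4) = 31.
Using row 2: 39 + 51 + 73 + 45 + ? → (2,5) = 275 − 208 = 67.
The remaining cell in row 5 is (5,5) = 275 − 222 = 53.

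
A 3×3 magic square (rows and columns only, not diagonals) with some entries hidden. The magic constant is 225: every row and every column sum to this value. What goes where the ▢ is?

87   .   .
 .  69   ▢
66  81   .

84

Row 3 must total 225; the given cells sum to 147, so (3,3) = 78.
From column 1, 225 − (87 + 66) gives (2,1) = 72.
Column 2 must total 225; the given cells sum to 150, so (1,2) = 75.
Row 1: 87 + 75 + ? = 225, so (1,3) = 63.
From row 2, 225 − (72 + 69) gives (2,3) = 84.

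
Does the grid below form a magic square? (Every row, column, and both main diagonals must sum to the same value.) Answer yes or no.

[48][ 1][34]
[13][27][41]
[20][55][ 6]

No — column 2 sums to 83 but row 2 sums to 81.

Row 1: 48 + 1 + 34 = 83.
Row 2: 13 + 27 + 41 = 81.
Row 3: 20 + 55 + 6 = 81.
Column 1: 48 + 13 + 20 = 81.
Column 2: 1 + 27 + 55 = 83.
Column 3: 34 + 41 + 6 = 81.
Main diagonal: 48 + 27 + 6 = 81.
Anti-diagonal: 34 + 27 + 20 = 81.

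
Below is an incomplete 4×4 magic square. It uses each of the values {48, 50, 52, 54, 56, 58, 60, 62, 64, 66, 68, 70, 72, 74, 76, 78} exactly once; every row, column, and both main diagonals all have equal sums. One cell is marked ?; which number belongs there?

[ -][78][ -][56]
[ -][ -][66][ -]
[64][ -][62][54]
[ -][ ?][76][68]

50

The 16 entries sum to 1008, so each line sums to 1008/4 = 252.
Row 3: 64 + 62 + 54 + ? = 252, so (3,2) = 72.
From column 3, 252 − (66 + 62 + 76) gives (1,3) = 48.
The remaining cell in column 4 is (2,4) = 252 − 178 = 74.
Anti-diagonal must total 252; the given cells sum to 194, so (4,1) = 58.
Row 1: 78 + 48 + 56 + ? = 252, so (1,1) = 70.
Using row 4: 58 + 76 + 68 + ? → (4,2) = 252 − 202 = 50.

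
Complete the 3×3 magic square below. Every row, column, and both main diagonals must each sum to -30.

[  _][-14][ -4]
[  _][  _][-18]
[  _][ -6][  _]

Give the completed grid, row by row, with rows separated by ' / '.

The remaining cell in row 1 is (1,1) = -30 − (-18) = -12.
The remaining cell in column 2 is (2,2) = -30 − (-20) = -10.
Column 3: -4 + (-18) + ? = -30, so (3,3) = -8.
From anti-diagonal, -30 − (-4 + (-10)) gives (3,1) = -16.
Using row 2: -10 + (-18) + ? → (2,1) = -30 − (-28) = -2.

-12 -14 -4 / -2 -10 -18 / -16 -6 -8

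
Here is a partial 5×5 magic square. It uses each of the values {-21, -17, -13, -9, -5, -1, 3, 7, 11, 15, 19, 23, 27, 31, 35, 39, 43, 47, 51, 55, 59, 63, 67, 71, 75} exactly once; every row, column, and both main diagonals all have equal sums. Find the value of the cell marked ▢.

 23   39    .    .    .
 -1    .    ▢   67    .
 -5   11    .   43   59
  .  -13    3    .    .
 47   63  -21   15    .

51

The 25 entries sum to 675, so each line sums to 675/5 = 135.
Using row 3: -5 + 11 + 43 + 59 + ? → (3,3) = 135 − 108 = 27.
Using row 5: 47 + 63 + (-21) + 15 + ? → (5,5) = 135 − 104 = 31.
Column 1 needs 135; the known cells sum to 64, so (4,1) = 71.
The remaining cell in column 2 is (2,2) = 135 − 100 = 35.
Main diagonal: 23 + 35 + 27 + 31 + ? = 135, so (4,4) = 19.
Anti-diagonal needs 135; the known cells sum to 128, so (1,5) = 7.
From row 4, 135 − (71 + (-13) + 3 + 19) gives (4,5) = 55.
Using column 4: 67 + 43 + 19 + 15 + ? → (1,4) = 135 − 144 = -9.
Column 5 needs 135; the known cells sum to 152, so (2,5) = -17.
Row 1 must total 135; the given cells sum to 60, so (1,3) = 75.
Row 2 must total 135; the given cells sum to 84, so (2,3) = 51.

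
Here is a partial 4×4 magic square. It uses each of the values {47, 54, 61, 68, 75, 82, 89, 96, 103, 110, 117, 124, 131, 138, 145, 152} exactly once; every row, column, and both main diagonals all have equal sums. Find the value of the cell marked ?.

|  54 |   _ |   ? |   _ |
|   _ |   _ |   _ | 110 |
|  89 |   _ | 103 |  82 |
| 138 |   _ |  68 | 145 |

The 16 entries sum to 1592, so each line sums to 1592/4 = 398.
From row 3, 398 − (89 + 103 + 82) gives (3,2) = 124.
The remaining cell in row 4 is (4,2) = 398 − 351 = 47.
Column 1 needs 398; the known cells sum to 281, so (2,1) = 117.
Using column 4: 110 + 82 + 145 + ? → (1,4) = 398 − 337 = 61.
The remaining cell in main diagonal is (2,2) = 398 − 302 = 96.
From anti-diagonal, 398 − (61 + 124 + 138) gives (2,3) = 75.
Using column 2: 96 + 124 + 47 + ? → (1,2) = 398 − 267 = 131.
Using column 3: 75 + 103 + 68 + ? → (1,3) = 398 − 246 = 152.

152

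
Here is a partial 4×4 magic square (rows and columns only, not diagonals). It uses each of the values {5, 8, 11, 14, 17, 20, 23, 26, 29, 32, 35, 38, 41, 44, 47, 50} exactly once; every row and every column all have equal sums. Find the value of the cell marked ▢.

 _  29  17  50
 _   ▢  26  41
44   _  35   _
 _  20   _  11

38

The 16 entries sum to 440, so each line sums to 440/4 = 110.
Using row 1: 29 + 17 + 50 + ? → (1,1) = 110 − 96 = 14.
From column 3, 110 − (17 + 26 + 35) gives (4,3) = 32.
From column 4, 110 − (50 + 41 + 11) gives (3,4) = 8.
The remaining cell in row 3 is (3,2) = 110 − 87 = 23.
The remaining cell in row 4 is (4,1) = 110 − 63 = 47.
Column 1 needs 110; the known cells sum to 105, so (2,1) = 5.
The remaining cell in column 2 is (2,2) = 110 − 72 = 38.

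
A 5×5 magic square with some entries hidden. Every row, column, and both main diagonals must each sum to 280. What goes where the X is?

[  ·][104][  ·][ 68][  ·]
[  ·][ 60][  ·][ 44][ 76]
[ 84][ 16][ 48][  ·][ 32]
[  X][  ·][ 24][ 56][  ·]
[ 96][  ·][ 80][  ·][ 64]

40

The remaining cell in row 3 is (3,4) = 280 − 180 = 100.
Column 4: 68 + 44 + 100 + 56 + ? = 280, so (5,4) = 12.
From main diagonal, 280 − (60 + 48 + 56 + 64) gives (1,1) = 52.
Row 5: 96 + 80 + 12 + 64 + ? = 280, so (5,2) = 28.
From column 2, 280 − (104 + 60 + 16 + 28) gives (4,2) = 72.
Anti-diagonal: 44 + 48 + 72 + 96 + ? = 280, so (1,5) = 20.
Row 1 must total 280; the given cells sum to 244, so (1,3) = 36.
Column 3: 36 + 48 + 24 + 80 + ? = 280, so (2,3) = 92.
Column 5 needs 280; the known cells sum to 192, so (4,5) = 88.
From row 2, 280 − (60 + 92 + 44 + 76) gives (2,1) = 8.
Row 4 must total 280; the given cells sum to 240, so (4,1) = 40.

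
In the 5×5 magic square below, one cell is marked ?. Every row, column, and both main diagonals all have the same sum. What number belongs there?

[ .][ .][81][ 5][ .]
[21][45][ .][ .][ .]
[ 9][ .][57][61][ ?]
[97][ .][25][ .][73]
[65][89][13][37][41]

85

Row 5 is complete and sums to 245; that is the magic constant.
Column 1 needs 245; the known cells sum to 192, so (1,1) = 53.
From column 3, 245 − (81 + 57 + 25 + 13) gives (2,3) = 69.
From main diagonal, 245 − (53 + 45 + 57 + 41) gives (4,4) = 49.
Row 4 needs 245; the known cells sum to 244, so (4,2) = 1.
From column 4, 245 − (5 + 61 + 49 + 37) gives (2,4) = 93.
Anti-diagonal must total 245; the given cells sum to 216, so (1,5) = 29.
Row 1: 53 + 81 + 5 + 29 + ? = 245, so (1,2) = 77.
Row 2 must total 245; the given cells sum to 228, so (2,5) = 17.
Column 2 must total 245; the given cells sum to 212, so (3,2) = 33.
Column 5 needs 245; the known cells sum to 160, so (3,5) = 85.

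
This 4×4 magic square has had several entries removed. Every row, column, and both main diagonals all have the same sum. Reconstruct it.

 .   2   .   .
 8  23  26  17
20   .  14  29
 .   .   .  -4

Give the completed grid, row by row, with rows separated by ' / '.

41 2 -1 32 / 8 23 26 17 / 20 11 14 29 / 5 38 35 -4

Row 2 is already complete: 8 + 23 + 26 + 17 = 74, so that is the magic constant.
The remaining cell in row 3 is (3,2) = 74 − 63 = 11.
Column 2 needs 74; the known cells sum to 36, so (4,2) = 38.
From column 4, 74 − (17 + 29 + (-4)) gives (1,4) = 32.
Using main diagonal: 23 + 14 + (-4) + ? → (1,1) = 74 − 33 = 41.
Anti-diagonal needs 74; the known cells sum to 69, so (4,1) = 5.
Row 1 needs 74; the known cells sum to 75, so (1,3) = -1.
Row 4 needs 74; the known cells sum to 39, so (4,3) = 35.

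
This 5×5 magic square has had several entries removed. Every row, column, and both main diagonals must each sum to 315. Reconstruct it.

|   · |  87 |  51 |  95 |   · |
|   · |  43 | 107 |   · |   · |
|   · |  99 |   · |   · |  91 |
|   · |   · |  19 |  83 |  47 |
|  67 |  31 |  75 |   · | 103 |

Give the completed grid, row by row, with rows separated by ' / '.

Row 5: 67 + 31 + 75 + 103 + ? = 315, so (5,4) = 39.
Column 2 must total 315; the given cells sum to 260, so (4,2) = 55.
Column 3 needs 315; the known cells sum to 252, so (3,3) = 63.
The remaining cell in main diagonal is (1,1) = 315 − 292 = 23.
Row 1 must total 315; the given cells sum to 256, so (1,5) = 59.
From row 4, 315 − (55 + 19 + 83 + 47) gives (4,1) = 111.
Column 5 needs 315; the known cells sum to 300, so (2,5) = 15.
Anti-diagonal must total 315; the given cells sum to 244, so (2,4) = 71.
Row 2 needs 315; the known cells sum to 236, so (2,1) = 79.
From column 1, 315 − (23 + 79 + 111 + 67) gives (3,1) = 35.
The remaining cell in column 4 is (3,4) = 315 − 288 = 27.

23 87 51 95 59 / 79 43 107 71 15 / 35 99 63 27 91 / 111 55 19 83 47 / 67 31 75 39 103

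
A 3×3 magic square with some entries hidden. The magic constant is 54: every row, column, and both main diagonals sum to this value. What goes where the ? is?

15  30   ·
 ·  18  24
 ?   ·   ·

27

Row 1: 15 + 30 + ? = 54, so (1,3) = 9.
The remaining cell in row 2 is (2,1) = 54 − 42 = 12.
Column 1 must total 54; the given cells sum to 27, so (3,1) = 27.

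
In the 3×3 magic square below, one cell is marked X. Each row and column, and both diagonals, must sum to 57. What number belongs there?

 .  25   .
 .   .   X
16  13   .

From row 3, 57 − (16 + 13) gives (3,3) = 28.
Column 2: 25 + 13 + ? = 57, so (2,2) = 19.
Main diagonal: 19 + 28 + ? = 57, so (1,1) = 10.
From anti-diagonal, 57 − (19 + 16) gives (1,3) = 22.
Column 1: 10 + 16 + ? = 57, so (2,1) = 31.
Column 3 must total 57; the given cells sum to 50, so (2,3) = 7.

7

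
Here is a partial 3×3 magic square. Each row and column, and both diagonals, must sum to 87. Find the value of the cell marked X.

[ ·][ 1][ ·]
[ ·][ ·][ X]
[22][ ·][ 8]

43

From row 3, 87 − (22 + 8) gives (3,2) = 57.
Using column 2: 1 + 57 + ? → (2,2) = 87 − 58 = 29.
Using main diagonal: 29 + 8 + ? → (1,1) = 87 − 37 = 50.
Anti-diagonal: 29 + 22 + ? = 87, so (1,3) = 36.
Column 1: 50 + 22 + ? = 87, so (2,1) = 15.
Column 3: 36 + 8 + ? = 87, so (2,3) = 43.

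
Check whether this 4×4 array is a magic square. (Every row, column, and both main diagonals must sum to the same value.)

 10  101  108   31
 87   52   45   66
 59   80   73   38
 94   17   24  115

Yes

Row 1: 10 + 101 + 108 + 31 = 250.
Row 2: 87 + 52 + 45 + 66 = 250.
Row 3: 59 + 80 + 73 + 38 = 250.
Row 4: 94 + 17 + 24 + 115 = 250.
Column 1: 10 + 87 + 59 + 94 = 250.
Column 2: 101 + 52 + 80 + 17 = 250.
Column 3: 108 + 45 + 73 + 24 = 250.
Column 4: 31 + 66 + 38 + 115 = 250.
Main diagonal: 10 + 52 + 73 + 115 = 250.
Anti-diagonal: 31 + 45 + 80 + 94 = 250.
All lines sum to 250.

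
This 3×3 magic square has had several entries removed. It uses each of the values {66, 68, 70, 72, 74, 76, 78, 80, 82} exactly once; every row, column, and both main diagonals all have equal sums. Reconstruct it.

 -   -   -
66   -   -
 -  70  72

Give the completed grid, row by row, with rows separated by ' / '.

The 9 entries sum to 666, so each line sums to 666/3 = 222.
Row 3: 70 + 72 + ? = 222, so (3,1) = 80.
Using column 1: 66 + 80 + ? → (1,1) = 222 − 146 = 76.
The remaining cell in main diagonal is (2,2) = 222 − 148 = 74.
Anti-diagonal must total 222; the given cells sum to 154, so (1,3) = 68.
The remaining cell in row 1 is (1,2) = 222 − 144 = 78.
Row 2 must total 222; the given cells sum to 140, so (2,3) = 82.

76 78 68 / 66 74 82 / 80 70 72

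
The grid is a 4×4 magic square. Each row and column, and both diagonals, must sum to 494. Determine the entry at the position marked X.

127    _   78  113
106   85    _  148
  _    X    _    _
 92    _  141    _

134

Row 1: 127 + 78 + 113 + ? = 494, so (1,2) = 176.
From row 2, 494 − (106 + 85 + 148) gives (2,3) = 155.
Using column 1: 127 + 106 + 92 + ? → (3,1) = 494 − 325 = 169.
Using column 3: 78 + 155 + 141 + ? → (3,3) = 494 − 374 = 120.
From main diagonal, 494 − (127 + 85 + 120) gives (4,4) = 162.
Anti-diagonal: 113 + 155 + 92 + ? = 494, so (3,2) = 134.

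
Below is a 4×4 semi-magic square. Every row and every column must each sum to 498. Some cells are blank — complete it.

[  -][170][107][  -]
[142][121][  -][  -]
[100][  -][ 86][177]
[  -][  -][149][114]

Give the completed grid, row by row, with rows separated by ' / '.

From row 3, 498 − (100 + 86 + 177) gives (3,2) = 135.
Column 2: 170 + 121 + 135 + ? = 498, so (4,2) = 72.
Using column 3: 107 + 86 + 149 + ? → (2,3) = 498 − 342 = 156.
Row 2: 142 + 121 + 156 + ? = 498, so (2,4) = 79.
Row 4: 72 + 149 + 114 + ? = 498, so (4,1) = 163.
The remaining cell in column 1 is (1,1) = 498 − 405 = 93.
Column 4: 79 + 177 + 114 + ? = 498, so (1,4) = 128.

93 170 107 128 / 142 121 156 79 / 100 135 86 177 / 163 72 149 114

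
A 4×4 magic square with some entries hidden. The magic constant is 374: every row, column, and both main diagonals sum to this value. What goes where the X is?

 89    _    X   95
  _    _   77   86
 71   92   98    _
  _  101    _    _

Row 3: 71 + 92 + 98 + ? = 374, so (3,4) = 113.
From column 4, 374 − (95 + 86 + 113) gives (4,4) = 80.
From main diagonal, 374 − (89 + 98 + 80) gives (2,2) = 107.
Using anti-diagonal: 95 + 77 + 92 + ? → (4,1) = 374 − 264 = 110.
From row 2, 374 − (107 + 77 + 86) gives (2,1) = 104.
Row 4 needs 374; the known cells sum to 291, so (4,3) = 83.
Column 2 needs 374; the known cells sum to 300, so (1,2) = 74.
Column 3 must total 374; the given cells sum to 258, so (1,3) = 116.

116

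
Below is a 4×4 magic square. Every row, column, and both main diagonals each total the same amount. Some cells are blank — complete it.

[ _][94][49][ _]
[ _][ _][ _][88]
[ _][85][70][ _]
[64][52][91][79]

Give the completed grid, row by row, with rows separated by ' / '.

Row 4 is already complete: 64 + 52 + 91 + 79 = 286, so that is the magic constant.
Column 2 needs 286; the known cells sum to 231, so (2,2) = 55.
Using column 3: 49 + 70 + 91 + ? → (2,3) = 286 − 210 = 76.
Main diagonal needs 286; the known cells sum to 204, so (1,1) = 82.
The remaining cell in anti-diagonal is (1,4) = 286 − 225 = 61.
Row 2: 55 + 76 + 88 + ? = 286, so (2,1) = 67.
Column 1 must total 286; the given cells sum to 213, so (3,1) = 73.
Column 4: 61 + 88 + 79 + ? = 286, so (3,4) = 58.

82 94 49 61 / 67 55 76 88 / 73 85 70 58 / 64 52 91 79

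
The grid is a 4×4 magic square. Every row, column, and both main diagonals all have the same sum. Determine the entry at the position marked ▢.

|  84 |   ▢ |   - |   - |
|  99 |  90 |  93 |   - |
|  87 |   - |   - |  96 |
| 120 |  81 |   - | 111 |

Column 1 is complete and sums to 390; that is the magic constant.
Row 2 needs 390; the known cells sum to 282, so (2,4) = 108.
Row 4 must total 390; the given cells sum to 312, so (4,3) = 78.
Column 4 must total 390; the given cells sum to 315, so (1,4) = 75.
The remaining cell in main diagonal is (3,3) = 390 − 285 = 105.
From anti-diagonal, 390 − (75 + 93 + 120) gives (3,2) = 102.
Using column 2: 90 + 102 + 81 + ? → (1,2) = 390 − 273 = 117.

117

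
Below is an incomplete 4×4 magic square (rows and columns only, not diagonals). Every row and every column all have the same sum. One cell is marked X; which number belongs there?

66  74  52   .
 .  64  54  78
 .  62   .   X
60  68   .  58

56

Column 2 is complete and sums to 268; that is the magic constant.
Using row 1: 66 + 74 + 52 + ? → (1,4) = 268 − 192 = 76.
The remaining cell in row 2 is (2,1) = 268 − 196 = 72.
The remaining cell in row 4 is (4,3) = 268 − 186 = 82.
From column 1, 268 − (66 + 72 + 60) gives (3,1) = 70.
Using column 3: 52 + 54 + 82 + ? → (3,3) = 268 − 188 = 80.
Column 4 needs 268; the known cells sum to 212, so (3,4) = 56.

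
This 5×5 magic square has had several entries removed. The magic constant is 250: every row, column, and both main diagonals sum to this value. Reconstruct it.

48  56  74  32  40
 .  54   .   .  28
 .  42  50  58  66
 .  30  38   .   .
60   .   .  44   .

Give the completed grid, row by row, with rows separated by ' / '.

48 56 74 32 40 / 36 54 62 70 28 / 34 42 50 58 66 / 72 30 38 46 64 / 60 68 26 44 52

Row 3 must total 250; the given cells sum to 216, so (3,1) = 34.
Using column 2: 56 + 54 + 42 + 30 + ? → (5,2) = 250 − 182 = 68.
Anti-diagonal needs 250; the known cells sum to 180, so (2,4) = 70.
The remaining cell in column 4 is (4,4) = 250 − 204 = 46.
The remaining cell in main diagonal is (5,5) = 250 − 198 = 52.
From row 5, 250 − (60 + 68 + 44 + 52) gives (5,3) = 26.
Column 3 needs 250; the known cells sum to 188, so (2,3) = 62.
The remaining cell in column 5 is (4,5) = 250 − 186 = 64.
Using row 2: 54 + 62 + 70 + 28 + ? → (2,1) = 250 − 214 = 36.
The remaining cell in row 4 is (4,1) = 250 − 178 = 72.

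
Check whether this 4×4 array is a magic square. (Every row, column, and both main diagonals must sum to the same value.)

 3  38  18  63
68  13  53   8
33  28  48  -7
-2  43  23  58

Row 1: 3 + 38 + 18 + 63 = 122.
Row 2: 68 + 13 + 53 + 8 = 142.
Row 3: 33 + 28 + 48 + (-7) = 102.
Row 4: -2 + 43 + 23 + 58 = 122.
Column 1: 3 + 68 + 33 + (-2) = 102.
Column 2: 38 + 13 + 28 + 43 = 122.
Column 3: 18 + 53 + 48 + 23 = 142.
Column 4: 63 + 8 + (-7) + 58 = 122.
Main diagonal: 3 + 13 + 48 + 58 = 122.
Anti-diagonal: 63 + 53 + 28 + (-2) = 142.

No — row 4 sums to 122 but column 1 sums to 102.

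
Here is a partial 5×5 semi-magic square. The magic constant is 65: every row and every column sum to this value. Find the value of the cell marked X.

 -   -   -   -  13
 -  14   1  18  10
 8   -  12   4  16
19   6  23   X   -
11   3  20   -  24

15

Using row 2: 14 + 1 + 18 + 10 + ? → (2,1) = 65 − 43 = 22.
Row 3 needs 65; the known cells sum to 40, so (3,2) = 25.
Row 5: 11 + 3 + 20 + 24 + ? = 65, so (5,4) = 7.
Column 1 must total 65; the given cells sum to 60, so (1,1) = 5.
The remaining cell in column 2 is (1,2) = 65 − 48 = 17.
From column 3, 65 − (1 + 12 + 23 + 20) gives (1,3) = 9.
Column 5 needs 65; the known cells sum to 63, so (4,5) = 2.
Row 1: 5 + 17 + 9 + 13 + ? = 65, so (1,4) = 21.
Row 4 needs 65; the known cells sum to 50, so (4,4) = 15.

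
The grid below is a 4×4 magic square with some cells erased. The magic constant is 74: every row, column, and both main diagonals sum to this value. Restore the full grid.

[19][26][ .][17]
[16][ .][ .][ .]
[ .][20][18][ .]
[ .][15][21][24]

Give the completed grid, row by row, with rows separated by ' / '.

19 26 12 17 / 16 13 23 22 / 25 20 18 11 / 14 15 21 24

Row 1 must total 74; the given cells sum to 62, so (1,3) = 12.
The remaining cell in row 4 is (4,1) = 74 − 60 = 14.
From column 1, 74 − (19 + 16 + 14) gives (3,1) = 25.
Using column 2: 26 + 20 + 15 + ? → (2,2) = 74 − 61 = 13.
Using column 3: 12 + 18 + 21 + ? → (2,3) = 74 − 51 = 23.
Using row 2: 16 + 13 + 23 + ? → (2,4) = 74 − 52 = 22.
From row 3, 74 − (25 + 20 + 18) gives (3,4) = 11.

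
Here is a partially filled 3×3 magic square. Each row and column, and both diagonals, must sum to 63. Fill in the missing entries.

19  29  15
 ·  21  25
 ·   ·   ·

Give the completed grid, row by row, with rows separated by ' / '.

19 29 15 / 17 21 25 / 27 13 23

Using row 2: 21 + 25 + ? → (2,1) = 63 − 46 = 17.
Column 1: 19 + 17 + ? = 63, so (3,1) = 27.
Column 2 needs 63; the known cells sum to 50, so (3,2) = 13.
Column 3 must total 63; the given cells sum to 40, so (3,3) = 23.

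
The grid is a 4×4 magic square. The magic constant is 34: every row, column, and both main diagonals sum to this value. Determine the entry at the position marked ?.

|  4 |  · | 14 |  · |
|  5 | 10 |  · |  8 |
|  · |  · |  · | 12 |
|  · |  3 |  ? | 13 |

2

The remaining cell in row 2 is (2,3) = 34 − 23 = 11.
Column 4: 8 + 12 + 13 + ? = 34, so (1,4) = 1.
Main diagonal must total 34; the given cells sum to 27, so (3,3) = 7.
From row 1, 34 − (4 + 14 + 1) gives (1,2) = 15.
Using column 2: 15 + 10 + 3 + ? → (3,2) = 34 − 28 = 6.
Using column 3: 14 + 11 + 7 + ? → (4,3) = 34 − 32 = 2.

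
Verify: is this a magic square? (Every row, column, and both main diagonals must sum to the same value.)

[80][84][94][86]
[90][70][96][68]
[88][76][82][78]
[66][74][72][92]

Row 1: 80 + 84 + 94 + 86 = 344.
Row 2: 90 + 70 + 96 + 68 = 324.
Row 3: 88 + 76 + 82 + 78 = 324.
Row 4: 66 + 74 + 72 + 92 = 304.
Column 1: 80 + 90 + 88 + 66 = 324.
Column 2: 84 + 70 + 76 + 74 = 304.
Column 3: 94 + 96 + 82 + 72 = 344.
Column 4: 86 + 68 + 78 + 92 = 324.
Main diagonal: 80 + 70 + 82 + 92 = 324.
Anti-diagonal: 86 + 96 + 76 + 66 = 324.

No — column 2 sums to 304 but main diagonal sums to 324.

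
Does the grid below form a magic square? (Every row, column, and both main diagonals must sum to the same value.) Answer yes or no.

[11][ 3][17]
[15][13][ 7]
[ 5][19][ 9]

Row 1: 11 + 3 + 17 = 31.
Row 2: 15 + 13 + 7 = 35.
Row 3: 5 + 19 + 9 = 33.
Column 1: 11 + 15 + 5 = 31.
Column 2: 3 + 13 + 19 = 35.
Column 3: 17 + 7 + 9 = 33.
Main diagonal: 11 + 13 + 9 = 33.
Anti-diagonal: 17 + 13 + 5 = 35.

No — anti-diagonal sums to 35 but main diagonal sums to 33.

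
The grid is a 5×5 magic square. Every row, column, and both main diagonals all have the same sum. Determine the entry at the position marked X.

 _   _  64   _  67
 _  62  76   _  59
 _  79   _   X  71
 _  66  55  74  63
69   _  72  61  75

57

Column 5 is complete and sums to 335; that is the magic constant.
From row 4, 335 − (66 + 55 + 74 + 63) gives (4,1) = 77.
The remaining cell in row 5 is (5,2) = 335 − 277 = 58.
The remaining cell in column 2 is (1,2) = 335 − 265 = 70.
Using column 3: 64 + 76 + 55 + 72 + ? → (3,3) = 335 − 267 = 68.
Main diagonal: 62 + 68 + 74 + 75 + ? = 335, so (1,1) = 56.
From anti-diagonal, 335 − (67 + 68 + 66 + 69) gives (2,4) = 65.
Row 1 needs 335; the known cells sum to 257, so (1,4) = 78.
Row 2 needs 335; the known cells sum to 262, so (2,1) = 73.
The remaining cell in column 1 is (3,1) = 335 − 275 = 60.
The remaining cell in column 4 is (3,4) = 335 − 278 = 57.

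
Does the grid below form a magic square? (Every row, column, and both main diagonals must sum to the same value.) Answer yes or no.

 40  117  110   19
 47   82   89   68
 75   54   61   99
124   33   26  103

No — row 3 sums to 289 but column 1 sums to 286.

Row 1: 40 + 117 + 110 + 19 = 286.
Row 2: 47 + 82 + 89 + 68 = 286.
Row 3: 75 + 54 + 61 + 99 = 289.
Row 4: 124 + 33 + 26 + 103 = 286.
Column 1: 40 + 47 + 75 + 124 = 286.
Column 2: 117 + 82 + 54 + 33 = 286.
Column 3: 110 + 89 + 61 + 26 = 286.
Column 4: 19 + 68 + 99 + 103 = 289.
Main diagonal: 40 + 82 + 61 + 103 = 286.
Anti-diagonal: 19 + 89 + 54 + 124 = 286.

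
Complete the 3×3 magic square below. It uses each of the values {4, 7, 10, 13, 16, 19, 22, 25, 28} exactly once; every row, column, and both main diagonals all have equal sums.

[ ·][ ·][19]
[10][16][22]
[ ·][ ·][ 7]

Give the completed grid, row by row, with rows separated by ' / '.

The 9 entries sum to 144, so each line sums to 144/3 = 48.
Main diagonal needs 48; the known cells sum to 23, so (1,1) = 25.
From anti-diagonal, 48 − (19 + 16) gives (3,1) = 13.
Row 1: 25 + 19 + ? = 48, so (1,2) = 4.
From row 3, 48 − (13 + 7) gives (3,2) = 28.

25 4 19 / 10 16 22 / 13 28 7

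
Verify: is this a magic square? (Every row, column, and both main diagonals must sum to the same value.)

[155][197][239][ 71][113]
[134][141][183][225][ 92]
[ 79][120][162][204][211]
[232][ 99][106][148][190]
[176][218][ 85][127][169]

No — column 1 sums to 776 but column 4 sums to 775.

Row 1: 155 + 197 + 239 + 71 + 113 = 775.
Row 2: 134 + 141 + 183 + 225 + 92 = 775.
Row 3: 79 + 120 + 162 + 204 + 211 = 776.
Row 4: 232 + 99 + 106 + 148 + 190 = 775.
Row 5: 176 + 218 + 85 + 127 + 169 = 775.
Column 1: 155 + 134 + 79 + 232 + 176 = 776.
Column 2: 197 + 141 + 120 + 99 + 218 = 775.
Column 3: 239 + 183 + 162 + 106 + 85 = 775.
Column 4: 71 + 225 + 204 + 148 + 127 = 775.
Column 5: 113 + 92 + 211 + 190 + 169 = 775.
Main diagonal: 155 + 141 + 162 + 148 + 169 = 775.
Anti-diagonal: 113 + 225 + 162 + 99 + 176 = 775.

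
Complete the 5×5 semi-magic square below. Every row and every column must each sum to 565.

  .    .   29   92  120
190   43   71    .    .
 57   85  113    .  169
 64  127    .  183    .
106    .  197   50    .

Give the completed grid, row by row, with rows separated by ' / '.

Row 3: 57 + 85 + 113 + 169 + ? = 565, so (3,4) = 141.
Column 1 needs 565; the known cells sum to 417, so (1,1) = 148.
From column 3, 565 − (29 + 71 + 113 + 197) gives (4,3) = 155.
The remaining cell in column 4 is (2,4) = 565 − 466 = 99.
Using row 1: 148 + 29 + 92 + 120 + ? → (1,2) = 565 − 389 = 176.
The remaining cell in row 2 is (2,5) = 565 − 403 = 162.
Row 4 needs 565; the known cells sum to 529, so (4,5) = 36.
The remaining cell in column 2 is (5,2) = 565 − 431 = 134.
Column 5 must total 565; the given cells sum to 487, so (5,5) = 78.

148 176 29 92 120 / 190 43 71 99 162 / 57 85 113 141 169 / 64 127 155 183 36 / 106 134 197 50 78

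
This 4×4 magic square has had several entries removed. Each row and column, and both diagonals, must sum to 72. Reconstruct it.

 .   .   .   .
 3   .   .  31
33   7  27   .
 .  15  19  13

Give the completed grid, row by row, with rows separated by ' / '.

11 29 9 23 / 3 21 17 31 / 33 7 27 5 / 25 15 19 13

The remaining cell in row 3 is (3,4) = 72 − 67 = 5.
Using row 4: 15 + 19 + 13 + ? → (4,1) = 72 − 47 = 25.
Column 1 must total 72; the given cells sum to 61, so (1,1) = 11.
The remaining cell in column 4 is (1,4) = 72 − 49 = 23.
Using main diagonal: 11 + 27 + 13 + ? → (2,2) = 72 − 51 = 21.
The remaining cell in anti-diagonal is (2,3) = 72 − 55 = 17.
The remaining cell in column 2 is (1,2) = 72 − 43 = 29.
Column 3 must total 72; the given cells sum to 63, so (1,3) = 9.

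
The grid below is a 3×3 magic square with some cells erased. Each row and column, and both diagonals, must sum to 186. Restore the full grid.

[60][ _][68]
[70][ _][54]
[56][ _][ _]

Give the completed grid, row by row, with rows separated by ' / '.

Row 1 needs 186; the known cells sum to 128, so (1,2) = 58.
Row 2: 70 + 54 + ? = 186, so (2,2) = 62.
The remaining cell in column 2 is (3,2) = 186 − 120 = 66.
Column 3 needs 186; the known cells sum to 122, so (3,3) = 64.

60 58 68 / 70 62 54 / 56 66 64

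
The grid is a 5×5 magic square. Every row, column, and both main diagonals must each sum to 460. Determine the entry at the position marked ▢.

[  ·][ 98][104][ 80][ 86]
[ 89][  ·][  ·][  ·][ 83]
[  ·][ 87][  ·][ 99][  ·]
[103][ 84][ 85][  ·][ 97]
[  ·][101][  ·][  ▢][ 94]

88

Row 1 needs 460; the known cells sum to 368, so (1,1) = 92.
Row 4 must total 460; the given cells sum to 369, so (4,4) = 91.
Column 2: 98 + 87 + 84 + 101 + ? = 460, so (2,2) = 90.
Using column 5: 86 + 83 + 97 + 94 + ? → (3,5) = 460 − 360 = 100.
Main diagonal needs 460; the known cells sum to 367, so (3,3) = 93.
Row 3 must total 460; the given cells sum to 379, so (3,1) = 81.
Column 1: 92 + 89 + 81 + 103 + ? = 460, so (5,1) = 95.
The remaining cell in anti-diagonal is (2,4) = 460 − 358 = 102.
From row 2, 460 − (89 + 90 + 102 + 83) gives (2,3) = 96.
The remaining cell in column 3 is (5,3) = 460 − 378 = 82.
Column 4 must total 460; the given cells sum to 372, so (5,4) = 88.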